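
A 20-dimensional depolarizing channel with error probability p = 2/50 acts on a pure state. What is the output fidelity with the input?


F = (1-p) + p/d
= (1 - 0.0400) + 0.0400/20
= 0.9600 + 0.0020
= 0.9620

0.9620


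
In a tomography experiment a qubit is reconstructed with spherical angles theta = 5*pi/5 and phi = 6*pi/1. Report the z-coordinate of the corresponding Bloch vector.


theta = 3.1416, phi = 18.8496
r_z = cos(theta) = -1.0000

-1.0000


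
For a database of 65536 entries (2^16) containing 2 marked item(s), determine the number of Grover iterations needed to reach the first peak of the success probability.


After j Grover iterations the success probability is P(j) = sin^2((2j+1)*theta), where sin(theta) = sqrt(k/N).
N = 2^16 = 65536, k = 2
sin(theta) = sqrt(k/N) = 0.005524271728
theta = arcsin(sqrt(k/N)) = 0.005524299826 rad
P(j) reaches its first maximum when (2j+1)*theta is as close as possible to pi/2, i.e. j = round(pi/(4*theta) - 1/2).
pi/(4*theta) - 1/2 = 141.6715
(For comparison, the common estimate pi/4 * sqrt(N/k) = 142.1723; the exact maximiser is used here.)
Optimal iterations = 142

142


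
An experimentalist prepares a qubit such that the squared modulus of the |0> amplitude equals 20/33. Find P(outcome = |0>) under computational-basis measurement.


|alpha|^2 = 20/33 = 0.6061
|beta|^2 = 1 - 20/33 = 13/33 = 0.3939
P(|0>) = |alpha|^2 = 0.6061

0.6061


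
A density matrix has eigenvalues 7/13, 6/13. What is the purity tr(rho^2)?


tr(rho^2) = sum of eigenvalues squared
= (7/13)^2 + (6/13)^2
= (49 + 36) / 169
= 85/169
= 0.5030

0.5030


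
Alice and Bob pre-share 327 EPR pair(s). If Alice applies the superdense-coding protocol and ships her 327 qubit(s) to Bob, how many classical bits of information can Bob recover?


Superdense coding allows 2 classical bits per shared entangled pair.
327 pair(s) -> 2 * 327 = 654 classical bits

654


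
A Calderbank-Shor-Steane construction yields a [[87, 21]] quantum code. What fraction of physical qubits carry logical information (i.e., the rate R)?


Code rate R = k/n
= 21/87
= 0.2414

0.2414


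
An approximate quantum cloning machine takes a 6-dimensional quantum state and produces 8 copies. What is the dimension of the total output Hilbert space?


Output space = H^(tensor 8) where dim(H) = 6
dim = 6^8
= 36 (after 2 factors)
= 216 (after 3 factors)
= 1296 (after 4 factors)
= 7776 (after 5 factors)
= 46656 (after 6 factors)
= 279936 (after 7 factors)
= 1679616 (after 8 factors)
= 1679616

1679616


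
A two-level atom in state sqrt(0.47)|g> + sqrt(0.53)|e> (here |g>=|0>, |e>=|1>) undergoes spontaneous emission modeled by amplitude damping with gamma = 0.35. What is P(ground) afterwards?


For amplitude damping with parameter gamma on state sqrt(a)|0> + sqrt(b)|1>:
alpha^2 = 0.47, beta^2 = 0.53
P(|0>) = alpha^2 + gamma * beta^2
= 0.47 + 0.35 * 0.53
= 0.47 + 0.1855
= 0.6555

0.6555


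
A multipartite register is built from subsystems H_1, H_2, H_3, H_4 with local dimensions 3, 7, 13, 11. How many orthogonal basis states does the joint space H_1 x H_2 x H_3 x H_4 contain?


dim(H_1 x H_2 x H_3 x H_4) = 3 * 7 * 13 * 11
= 21 * 13 * 11
= 273 * 11
= 3003

3003


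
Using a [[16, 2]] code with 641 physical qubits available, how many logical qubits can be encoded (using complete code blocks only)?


Each code block uses 16 physical qubits for 2 logical qubit(s).
Number of complete blocks = floor(641 / 16) = 40
Logical qubits = 40 * 2
= 80

80


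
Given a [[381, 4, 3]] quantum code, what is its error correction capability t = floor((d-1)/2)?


Code parameters: [[381, 4, 3]], distance d = 3.
Number of correctable errors = floor((d-1)/2)
= floor((3 - 1)/2)
= floor(2/2)
= 1

1


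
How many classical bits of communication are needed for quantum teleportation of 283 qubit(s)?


Quantum teleportation requires 2 classical bits per qubit teleported.
283 qubit(s) -> 2 * 283 = 566 classical bits

566


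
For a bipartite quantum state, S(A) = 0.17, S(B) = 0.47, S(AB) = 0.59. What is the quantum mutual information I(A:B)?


I(A:B) = S(A) + S(B) - S(AB)
= 0.17 + 0.47 - 0.59
= 0.0500

0.0500


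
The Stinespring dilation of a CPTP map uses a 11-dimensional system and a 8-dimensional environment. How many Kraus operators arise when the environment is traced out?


Tracing out the environment in an orthonormal basis {|i>_E} gives Kraus operators K_i = <i|_E U |0>_E.
Number of Kraus operators = dim(H_env) = d_env
= 8

8


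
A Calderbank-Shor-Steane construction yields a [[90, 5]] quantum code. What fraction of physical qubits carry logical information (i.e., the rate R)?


Code rate R = k/n
= 5/90
= 0.0556

0.0556


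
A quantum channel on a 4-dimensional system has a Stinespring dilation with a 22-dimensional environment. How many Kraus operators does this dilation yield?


Tracing out the environment in an orthonormal basis {|i>_E} gives Kraus operators K_i = <i|_E U |0>_E.
Number of Kraus operators = dim(H_env) = d_env
= 22

22


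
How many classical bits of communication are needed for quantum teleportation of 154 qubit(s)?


Quantum teleportation requires 2 classical bits per qubit teleported.
154 qubit(s) -> 2 * 154 = 308 classical bits

308


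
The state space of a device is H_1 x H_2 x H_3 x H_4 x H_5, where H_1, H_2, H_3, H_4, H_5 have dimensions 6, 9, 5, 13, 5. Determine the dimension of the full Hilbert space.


dim(H_1 x H_2 x H_3 x H_4 x H_5) = 6 * 9 * 5 * 13 * 5
= 54 * 5 * 13 * 5
= 270 * 13 * 5
= 3510 * 5
= 17550

17550


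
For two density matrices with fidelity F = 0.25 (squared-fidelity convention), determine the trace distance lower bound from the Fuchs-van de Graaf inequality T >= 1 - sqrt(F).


Fuchs-van de Graaf (squared-fidelity convention): 1 - sqrt(F) <= T <= sqrt(1 - F).
Lower bound: T >= 1 - sqrt(F)
sqrt(F) = sqrt(0.25) = 0.5000
T >= 1 - 0.5000
T >= 0.5000

0.5000


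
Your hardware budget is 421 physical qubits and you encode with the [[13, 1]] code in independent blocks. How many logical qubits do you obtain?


Each code block uses 13 physical qubits for 1 logical qubit(s).
Number of complete blocks = floor(421 / 13) = 32
Logical qubits = 32 * 1
= 32

32


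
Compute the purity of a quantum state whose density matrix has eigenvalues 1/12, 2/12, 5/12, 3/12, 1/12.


tr(rho^2) = sum of eigenvalues squared
= (1/12)^2 + (2/12)^2 + (5/12)^2 + (3/12)^2 + (1/12)^2
= (1 + 4 + 25 + 9 + 1) / 144
= 40/144
= 0.2778

0.2778


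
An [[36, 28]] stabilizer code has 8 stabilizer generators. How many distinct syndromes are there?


Each stabilizer generator gives a binary (+1 or -1) measurement outcome.
With 8 independent generators:
Total syndromes = 2^8
= 256

256


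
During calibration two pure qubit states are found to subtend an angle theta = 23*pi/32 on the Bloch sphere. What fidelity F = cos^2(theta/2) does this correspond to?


For states separated by angle theta on Bloch sphere:
F = cos^2(theta/2)
theta = 23*pi/32 = 2.2580
theta/2 = 1.1290
cos(theta/2) = 0.4276
F = 0.1828

0.1828


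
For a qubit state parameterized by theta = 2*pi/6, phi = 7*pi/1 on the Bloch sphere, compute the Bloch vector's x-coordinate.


theta = 1.0472, phi = 21.9911
r_x = sin(theta)*cos(phi) = 0.8660 * -1.0000
r_x = -0.8660

-0.8660


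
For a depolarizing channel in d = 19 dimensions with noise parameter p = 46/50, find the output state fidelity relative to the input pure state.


F = (1-p) + p/d
= (1 - 0.9200) + 0.9200/19
= 0.0800 + 0.0484
= 0.1284

0.1284


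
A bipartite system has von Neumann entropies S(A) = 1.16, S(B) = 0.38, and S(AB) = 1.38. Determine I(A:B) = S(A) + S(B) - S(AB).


I(A:B) = S(A) + S(B) - S(AB)
= 1.16 + 0.38 - 1.38
= 0.1600

0.1600


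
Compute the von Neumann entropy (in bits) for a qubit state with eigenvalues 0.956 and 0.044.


S = -p*log2(p) - (1-p)*log2(1-p)
p = 0.9560, 1-p = 0.0440
= -0.9560 * log2(0.9560) - 0.0440 * log2(0.0440)
= -(-0.0621) - (-0.1983)
= 0.2603

0.2603


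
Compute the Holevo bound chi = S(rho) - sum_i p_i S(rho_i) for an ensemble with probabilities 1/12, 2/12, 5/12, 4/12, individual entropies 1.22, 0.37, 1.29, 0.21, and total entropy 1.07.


chi = S(rho) - sum_i p_i * S(rho_i)
Weighted entropy = 1/12 * 1.22 + 2/12 * 0.37 + 5/12 * 1.29 + 4/12 * 0.21
= 0.7708
chi = 1.07 - 0.7708
= 0.2992

0.2992


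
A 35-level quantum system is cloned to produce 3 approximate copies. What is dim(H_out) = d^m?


Output space = H^(tensor 3) where dim(H) = 35
dim = 35^3
= 1225 (after 2 factors)
= 42875 (after 3 factors)
= 42875

42875


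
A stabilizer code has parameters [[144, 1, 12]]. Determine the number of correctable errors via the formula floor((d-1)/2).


Code parameters: [[144, 1, 12]], distance d = 12.
Number of correctable errors = floor((d-1)/2)
= floor((12 - 1)/2)
= floor(11/2)
= 5

5


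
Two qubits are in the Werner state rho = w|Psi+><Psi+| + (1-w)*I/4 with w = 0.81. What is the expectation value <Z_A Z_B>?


|Psi+> = (|01> + |10>)/sqrt(2)
For the pure Bell state, <Z_A Z_B> = -1 (Bell-state Pauli correlator).
The maximally-mixed part I/4 has tr(I/4 * P tensor P) = 0 for any traceless Pauli P.
So <Z_A Z_B>_rho = w * (-1) + (1 - w) * 0
= 0.81 * (-1)
= -0.8100

-0.8100


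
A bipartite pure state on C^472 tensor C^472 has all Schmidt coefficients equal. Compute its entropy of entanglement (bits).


For a maximally entangled state in d x d:
S = log2(d) = log2(472)
= 8.8826

8.8826


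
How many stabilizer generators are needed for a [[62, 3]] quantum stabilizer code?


For an [[n,k]] stabilizer code:
Number of stabilizer generators = n - k
= 62 - 3
= 59

59


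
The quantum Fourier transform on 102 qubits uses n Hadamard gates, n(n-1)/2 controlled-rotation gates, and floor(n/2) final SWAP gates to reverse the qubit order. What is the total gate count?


Hadamard gates: 102
Controlled rotations: n*(n-1)/2 = 102*101/2 = 5151
SWAP gates: floor(n/2) = floor(102/2) = 51
Total = 102 + 5151 + 51
= 5304

5304


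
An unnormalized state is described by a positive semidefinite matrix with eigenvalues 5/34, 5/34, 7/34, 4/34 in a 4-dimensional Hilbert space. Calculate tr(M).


tr(M) = sum of eigenvalues
= 5/34 + 5/34 + 7/34 + 4/34
= 21/34
= 0.6176

0.6176


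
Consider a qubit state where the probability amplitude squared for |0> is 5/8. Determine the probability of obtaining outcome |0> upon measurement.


|alpha|^2 = 5/8 = 0.6250
|beta|^2 = 1 - 5/8 = 3/8 = 0.3750
P(|0>) = |alpha|^2 = 0.6250

0.6250


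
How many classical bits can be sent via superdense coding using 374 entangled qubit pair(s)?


Superdense coding allows 2 classical bits per shared entangled pair.
374 pair(s) -> 2 * 374 = 748 classical bits

748


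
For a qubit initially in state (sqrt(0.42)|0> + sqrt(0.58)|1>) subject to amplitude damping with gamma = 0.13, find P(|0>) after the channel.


For amplitude damping with parameter gamma on state sqrt(a)|0> + sqrt(b)|1>:
alpha^2 = 0.42, beta^2 = 0.58
P(|0>) = alpha^2 + gamma * beta^2
= 0.42 + 0.13 * 0.58
= 0.42 + 0.0754
= 0.4954

0.4954


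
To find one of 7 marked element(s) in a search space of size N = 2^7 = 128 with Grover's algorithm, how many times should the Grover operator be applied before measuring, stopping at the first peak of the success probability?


After j Grover iterations the success probability is P(j) = sin^2((2j+1)*theta), where sin(theta) = sqrt(k/N).
N = 2^7 = 128, k = 7
sin(theta) = sqrt(k/N) = 0.2338535867
theta = arcsin(sqrt(k/N)) = 0.2360392927 rad
P(j) reaches its first maximum when (2j+1)*theta is as close as possible to pi/2, i.e. j = round(pi/(4*theta) - 1/2).
pi/(4*theta) - 1/2 = 2.8274
(For comparison, the common estimate pi/4 * sqrt(N/k) = 3.3585; the exact maximiser is used here.)
Optimal iterations = 3

3


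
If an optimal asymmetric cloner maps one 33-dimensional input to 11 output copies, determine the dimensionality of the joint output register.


Output space = H^(tensor 11) where dim(H) = 33
dim = 33^11
= 1089 (after 2 factors)
= 35937 (after 3 factors)
= 1185921 (after 4 factors)
= 39135393 (after 5 factors)
= 1291467969 (after 6 factors)
= 42618442977 (after 7 factors)
= 1406408618241 (after 8 factors)
= 46411484401953 (after 9 factors)
= 1531578985264449 (after 10 factors)
= 50542106513726817 (after 11 factors)
= 50542106513726817

50542106513726817


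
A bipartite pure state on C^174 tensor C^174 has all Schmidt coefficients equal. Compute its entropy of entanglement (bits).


For a maximally entangled state in d x d:
S = log2(d) = log2(174)
= 7.4429

7.4429


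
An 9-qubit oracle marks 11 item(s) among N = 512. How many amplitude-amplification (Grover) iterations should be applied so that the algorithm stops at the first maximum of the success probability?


After j Grover iterations the success probability is P(j) = sin^2((2j+1)*theta), where sin(theta) = sqrt(k/N).
N = 2^9 = 512, k = 11
sin(theta) = sqrt(k/N) = 0.1465754925
theta = arcsin(sqrt(k/N)) = 0.1471054797 rad
P(j) reaches its first maximum when (2j+1)*theta is as close as possible to pi/2, i.e. j = round(pi/(4*theta) - 1/2).
pi/(4*theta) - 1/2 = 4.8390
(For comparison, the common estimate pi/4 * sqrt(N/k) = 5.3583; the exact maximiser is used here.)
Optimal iterations = 5

5


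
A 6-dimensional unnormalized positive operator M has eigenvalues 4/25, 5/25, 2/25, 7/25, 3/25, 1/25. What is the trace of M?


tr(M) = sum of eigenvalues
= 4/25 + 5/25 + 2/25 + 7/25 + 3/25 + 1/25
= 22/25
= 0.8800

0.8800


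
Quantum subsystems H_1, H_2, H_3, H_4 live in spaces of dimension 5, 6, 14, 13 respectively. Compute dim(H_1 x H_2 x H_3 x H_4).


dim(H_1 x H_2 x H_3 x H_4) = 5 * 6 * 14 * 13
= 30 * 14 * 13
= 420 * 13
= 5460

5460


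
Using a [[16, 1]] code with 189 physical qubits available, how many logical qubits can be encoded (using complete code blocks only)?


Each code block uses 16 physical qubits for 1 logical qubit(s).
Number of complete blocks = floor(189 / 16) = 11
Logical qubits = 11 * 1
= 11

11


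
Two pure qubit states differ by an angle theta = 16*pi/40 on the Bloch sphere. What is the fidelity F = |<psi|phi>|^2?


For states separated by angle theta on Bloch sphere:
F = cos^2(theta/2)
theta = 16*pi/40 = 1.2566
theta/2 = 0.6283
cos(theta/2) = 0.8090
F = 0.6545

0.6545


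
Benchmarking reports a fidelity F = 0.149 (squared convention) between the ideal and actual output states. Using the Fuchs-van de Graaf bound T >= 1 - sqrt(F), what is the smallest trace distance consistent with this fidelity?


Fuchs-van de Graaf (squared-fidelity convention): 1 - sqrt(F) <= T <= sqrt(1 - F).
Lower bound: T >= 1 - sqrt(F)
sqrt(F) = sqrt(0.149) = 0.3860
T >= 1 - 0.3860
T >= 0.6140

0.6140


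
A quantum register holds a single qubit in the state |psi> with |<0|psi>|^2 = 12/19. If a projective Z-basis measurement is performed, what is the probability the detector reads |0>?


|alpha|^2 = 12/19 = 0.6316
|beta|^2 = 1 - 12/19 = 7/19 = 0.3684
P(|0>) = |alpha|^2 = 0.6316

0.6316


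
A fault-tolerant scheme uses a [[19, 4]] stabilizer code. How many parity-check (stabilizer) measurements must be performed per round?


For an [[n,k]] stabilizer code:
Number of stabilizer generators = n - k
= 19 - 4
= 15

15


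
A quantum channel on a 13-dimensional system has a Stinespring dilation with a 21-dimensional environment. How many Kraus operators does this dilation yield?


Tracing out the environment in an orthonormal basis {|i>_E} gives Kraus operators K_i = <i|_E U |0>_E.
Number of Kraus operators = dim(H_env) = d_env
= 21

21


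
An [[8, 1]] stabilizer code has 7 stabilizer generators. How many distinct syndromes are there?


Each stabilizer generator gives a binary (+1 or -1) measurement outcome.
With 7 independent generators:
Total syndromes = 2^7
= 128

128


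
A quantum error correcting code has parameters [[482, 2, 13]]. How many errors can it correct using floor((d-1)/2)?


Code parameters: [[482, 2, 13]], distance d = 13.
Number of correctable errors = floor((d-1)/2)
= floor((13 - 1)/2)
= floor(12/2)
= 6

6


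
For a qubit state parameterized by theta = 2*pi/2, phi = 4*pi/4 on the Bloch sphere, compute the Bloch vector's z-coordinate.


theta = 3.1416, phi = 3.1416
r_z = cos(theta) = -1.0000

-1.0000


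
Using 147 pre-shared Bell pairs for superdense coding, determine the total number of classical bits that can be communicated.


Superdense coding allows 2 classical bits per shared entangled pair.
147 pair(s) -> 2 * 147 = 294 classical bits

294


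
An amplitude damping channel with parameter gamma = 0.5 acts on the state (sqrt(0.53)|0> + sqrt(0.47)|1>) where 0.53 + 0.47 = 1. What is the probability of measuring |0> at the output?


For amplitude damping with parameter gamma on state sqrt(a)|0> + sqrt(b)|1>:
alpha^2 = 0.53, beta^2 = 0.47
P(|0>) = alpha^2 + gamma * beta^2
= 0.53 + 0.5 * 0.47
= 0.53 + 0.2350
= 0.7650

0.7650


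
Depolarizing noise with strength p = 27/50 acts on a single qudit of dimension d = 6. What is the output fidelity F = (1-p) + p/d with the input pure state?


F = (1-p) + p/d
= (1 - 0.5400) + 0.5400/6
= 0.4600 + 0.0900
= 0.5500

0.5500


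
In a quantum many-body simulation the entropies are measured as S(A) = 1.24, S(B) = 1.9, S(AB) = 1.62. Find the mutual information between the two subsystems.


I(A:B) = S(A) + S(B) - S(AB)
= 1.24 + 1.9 - 1.62
= 1.5200

1.5200


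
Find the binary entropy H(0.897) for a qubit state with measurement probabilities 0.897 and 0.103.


S = -p*log2(p) - (1-p)*log2(1-p)
p = 0.8970, 1-p = 0.1030
= -0.8970 * log2(0.8970) - 0.1030 * log2(0.1030)
= -(-0.1407) - (-0.3378)
= 0.4784

0.4784


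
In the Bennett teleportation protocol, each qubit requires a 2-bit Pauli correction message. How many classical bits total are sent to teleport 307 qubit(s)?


Quantum teleportation requires 2 classical bits per qubit teleported.
307 qubit(s) -> 2 * 307 = 614 classical bits

614


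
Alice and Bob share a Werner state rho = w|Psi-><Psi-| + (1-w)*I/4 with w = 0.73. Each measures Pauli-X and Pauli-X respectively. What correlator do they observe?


|Psi-> = (|01> - |10>)/sqrt(2)
For the pure Bell state, <X_A X_B> = -1 (Bell-state Pauli correlator).
The maximally-mixed part I/4 has tr(I/4 * P tensor P) = 0 for any traceless Pauli P.
So <X_A X_B>_rho = w * (-1) + (1 - w) * 0
= 0.73 * (-1)
= -0.7300

-0.7300


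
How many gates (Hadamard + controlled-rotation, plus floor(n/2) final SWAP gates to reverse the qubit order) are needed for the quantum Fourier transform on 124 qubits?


Hadamard gates: 124
Controlled rotations: n*(n-1)/2 = 124*123/2 = 7626
SWAP gates: floor(n/2) = floor(124/2) = 62
Total = 124 + 7626 + 62
= 7812

7812


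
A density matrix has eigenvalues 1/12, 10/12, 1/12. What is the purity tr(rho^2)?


tr(rho^2) = sum of eigenvalues squared
= (1/12)^2 + (10/12)^2 + (1/12)^2
= (1 + 100 + 1) / 144
= 102/144
= 0.7083

0.7083


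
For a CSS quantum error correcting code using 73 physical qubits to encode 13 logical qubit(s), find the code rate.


Code rate R = k/n
= 13/73
= 0.1781

0.1781


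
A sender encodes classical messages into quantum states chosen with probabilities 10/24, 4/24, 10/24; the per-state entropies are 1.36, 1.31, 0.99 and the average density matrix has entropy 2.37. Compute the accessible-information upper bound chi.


chi = S(rho) - sum_i p_i * S(rho_i)
Weighted entropy = 10/24 * 1.36 + 4/24 * 1.31 + 10/24 * 0.99
= 1.1975
chi = 2.37 - 1.1975
= 1.1725

1.1725


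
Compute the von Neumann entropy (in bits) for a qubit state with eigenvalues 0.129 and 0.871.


S = -p*log2(p) - (1-p)*log2(1-p)
p = 0.1290, 1-p = 0.8710
= -0.1290 * log2(0.1290) - 0.8710 * log2(0.8710)
= -(-0.3811) - (-0.1736)
= 0.5547

0.5547


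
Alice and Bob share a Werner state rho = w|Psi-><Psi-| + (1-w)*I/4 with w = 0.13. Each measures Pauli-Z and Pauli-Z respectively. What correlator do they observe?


|Psi-> = (|01> - |10>)/sqrt(2)
For the pure Bell state, <Z_A Z_B> = -1 (Bell-state Pauli correlator).
The maximally-mixed part I/4 has tr(I/4 * P tensor P) = 0 for any traceless Pauli P.
So <Z_A Z_B>_rho = w * (-1) + (1 - w) * 0
= 0.13 * (-1)
= -0.1300

-0.1300


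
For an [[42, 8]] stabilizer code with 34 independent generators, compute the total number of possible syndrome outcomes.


Each stabilizer generator gives a binary (+1 or -1) measurement outcome.
With 34 independent generators:
Total syndromes = 2^34
= 17179869184

17179869184


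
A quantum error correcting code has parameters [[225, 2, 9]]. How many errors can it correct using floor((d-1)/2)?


Code parameters: [[225, 2, 9]], distance d = 9.
Number of correctable errors = floor((d-1)/2)
= floor((9 - 1)/2)
= floor(8/2)
= 4

4


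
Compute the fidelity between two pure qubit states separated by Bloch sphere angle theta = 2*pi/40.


For states separated by angle theta on Bloch sphere:
F = cos^2(theta/2)
theta = 2*pi/40 = 0.1571
theta/2 = 0.0785
cos(theta/2) = 0.9969
F = 0.9938

0.9938


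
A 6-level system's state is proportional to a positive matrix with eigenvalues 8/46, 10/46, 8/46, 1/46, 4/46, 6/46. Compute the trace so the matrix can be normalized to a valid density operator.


tr(M) = sum of eigenvalues
= 8/46 + 10/46 + 8/46 + 1/46 + 4/46 + 6/46
= 37/46
= 0.8043

0.8043


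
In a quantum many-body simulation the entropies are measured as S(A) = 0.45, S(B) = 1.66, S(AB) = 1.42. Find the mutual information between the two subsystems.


I(A:B) = S(A) + S(B) - S(AB)
= 0.45 + 1.66 - 1.42
= 0.6900

0.6900


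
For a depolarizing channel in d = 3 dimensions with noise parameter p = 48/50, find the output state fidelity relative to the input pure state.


F = (1-p) + p/d
= (1 - 0.9600) + 0.9600/3
= 0.0400 + 0.3200
= 0.3600

0.3600


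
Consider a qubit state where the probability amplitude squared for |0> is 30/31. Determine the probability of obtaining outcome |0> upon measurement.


|alpha|^2 = 30/31 = 0.9677
|beta|^2 = 1 - 30/31 = 1/31 = 0.0323
P(|0>) = |alpha|^2 = 0.9677

0.9677


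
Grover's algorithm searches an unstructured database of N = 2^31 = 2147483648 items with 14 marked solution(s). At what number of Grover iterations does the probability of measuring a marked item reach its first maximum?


After j Grover iterations the success probability is P(j) = sin^2((2j+1)*theta), where sin(theta) = sqrt(k/N).
N = 2^31 = 2147483648, k = 14
sin(theta) = sqrt(k/N) = 8.074192233e-05
theta = arcsin(sqrt(k/N)) = 8.074192242e-05 rad
P(j) reaches its first maximum when (2j+1)*theta is as close as possible to pi/2, i.e. j = round(pi/(4*theta) - 1/2).
pi/(4*theta) - 1/2 = 9726.7661
(For comparison, the common estimate pi/4 * sqrt(N/k) = 9727.2661; the exact maximiser is used here.)
Optimal iterations = 9727

9727


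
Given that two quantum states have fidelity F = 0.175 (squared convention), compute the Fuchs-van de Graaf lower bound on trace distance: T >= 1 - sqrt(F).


Fuchs-van de Graaf (squared-fidelity convention): 1 - sqrt(F) <= T <= sqrt(1 - F).
Lower bound: T >= 1 - sqrt(F)
sqrt(F) = sqrt(0.175) = 0.4183
T >= 1 - 0.4183
T >= 0.5817

0.5817


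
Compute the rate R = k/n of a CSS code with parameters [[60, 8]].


Code rate R = k/n
= 8/60
= 0.1333

0.1333


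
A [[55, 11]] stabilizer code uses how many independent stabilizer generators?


For an [[n,k]] stabilizer code:
Number of stabilizer generators = n - k
= 55 - 11
= 44

44


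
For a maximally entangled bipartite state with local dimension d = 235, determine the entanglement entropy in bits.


For a maximally entangled state in d x d:
S = log2(d) = log2(235)
= 7.8765

7.8765


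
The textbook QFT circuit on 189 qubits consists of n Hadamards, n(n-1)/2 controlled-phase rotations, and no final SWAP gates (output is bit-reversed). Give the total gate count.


Hadamard gates: 189
Controlled rotations: n*(n-1)/2 = 189*188/2 = 17766
SWAP gates: 0 (omitted)
Total = 189 + 17766
= 17955

17955


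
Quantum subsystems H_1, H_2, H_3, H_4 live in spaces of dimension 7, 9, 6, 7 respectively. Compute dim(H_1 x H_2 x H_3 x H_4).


dim(H_1 x H_2 x H_3 x H_4) = 7 * 9 * 6 * 7
= 63 * 6 * 7
= 378 * 7
= 2646

2646


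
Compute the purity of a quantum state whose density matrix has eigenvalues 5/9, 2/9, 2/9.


tr(rho^2) = sum of eigenvalues squared
= (5/9)^2 + (2/9)^2 + (2/9)^2
= (25 + 4 + 4) / 81
= 33/81
= 0.4074

0.4074


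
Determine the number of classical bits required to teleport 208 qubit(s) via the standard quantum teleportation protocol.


Quantum teleportation requires 2 classical bits per qubit teleported.
208 qubit(s) -> 2 * 208 = 416 classical bits

416


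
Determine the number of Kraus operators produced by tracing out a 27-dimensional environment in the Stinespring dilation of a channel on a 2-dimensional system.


Tracing out the environment in an orthonormal basis {|i>_E} gives Kraus operators K_i = <i|_E U |0>_E.
Number of Kraus operators = dim(H_env) = d_env
= 27

27


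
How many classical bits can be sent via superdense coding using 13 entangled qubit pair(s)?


Superdense coding allows 2 classical bits per shared entangled pair.
13 pair(s) -> 2 * 13 = 26 classical bits

26


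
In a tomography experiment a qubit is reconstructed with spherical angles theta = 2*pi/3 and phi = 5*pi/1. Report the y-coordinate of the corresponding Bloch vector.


theta = 2.0944, phi = 15.7080
r_y = sin(theta)*sin(phi) = 0.8660 * 0.0000
r_y = 0.0000

0.0000


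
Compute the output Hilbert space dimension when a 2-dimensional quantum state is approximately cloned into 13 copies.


Output space = H^(tensor 13) where dim(H) = 2
dim = 2^13
= 4 (after 2 factors)
= 8 (after 3 factors)
= 16 (after 4 factors)
= 32 (after 5 factors)
= 64 (after 6 factors)
= 128 (after 7 factors)
= 256 (after 8 factors)
= 512 (after 9 factors)
= 1024 (after 10 factors)
= 2048 (after 11 factors)
= 4096 (after 12 factors)
= 8192 (after 13 factors)
= 8192

8192


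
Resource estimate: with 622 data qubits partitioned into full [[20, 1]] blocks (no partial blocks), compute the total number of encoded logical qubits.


Each code block uses 20 physical qubits for 1 logical qubit(s).
Number of complete blocks = floor(622 / 20) = 31
Logical qubits = 31 * 1
= 31

31


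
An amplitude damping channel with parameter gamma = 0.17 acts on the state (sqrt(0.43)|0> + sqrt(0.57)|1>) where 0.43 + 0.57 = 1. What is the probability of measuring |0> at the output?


For amplitude damping with parameter gamma on state sqrt(a)|0> + sqrt(b)|1>:
alpha^2 = 0.43, beta^2 = 0.57
P(|0>) = alpha^2 + gamma * beta^2
= 0.43 + 0.17 * 0.57
= 0.43 + 0.0969
= 0.5269

0.5269


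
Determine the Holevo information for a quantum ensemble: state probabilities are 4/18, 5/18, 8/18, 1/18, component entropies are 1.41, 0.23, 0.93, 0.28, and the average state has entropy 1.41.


chi = S(rho) - sum_i p_i * S(rho_i)
Weighted entropy = 4/18 * 1.41 + 5/18 * 0.23 + 8/18 * 0.93 + 1/18 * 0.28
= 0.8061
chi = 1.41 - 0.8061
= 0.6039

0.6039


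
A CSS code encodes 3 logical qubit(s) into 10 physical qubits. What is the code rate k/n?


Code rate R = k/n
= 3/10
= 0.3000

0.3000


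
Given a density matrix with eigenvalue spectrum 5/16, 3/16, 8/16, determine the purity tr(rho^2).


tr(rho^2) = sum of eigenvalues squared
= (5/16)^2 + (3/16)^2 + (8/16)^2
= (25 + 9 + 64) / 256
= 98/256
= 0.3828

0.3828


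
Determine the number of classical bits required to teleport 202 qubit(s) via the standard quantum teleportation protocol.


Quantum teleportation requires 2 classical bits per qubit teleported.
202 qubit(s) -> 2 * 202 = 404 classical bits

404


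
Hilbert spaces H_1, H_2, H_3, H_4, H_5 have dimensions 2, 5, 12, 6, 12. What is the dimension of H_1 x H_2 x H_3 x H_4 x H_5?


dim(H_1 x H_2 x H_3 x H_4 x H_5) = 2 * 5 * 12 * 6 * 12
= 10 * 12 * 6 * 12
= 120 * 6 * 12
= 720 * 12
= 8640

8640


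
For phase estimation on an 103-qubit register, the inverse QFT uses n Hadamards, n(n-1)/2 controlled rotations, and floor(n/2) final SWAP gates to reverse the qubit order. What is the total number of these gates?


Hadamard gates: 103
Controlled rotations: n*(n-1)/2 = 103*102/2 = 5253
SWAP gates: floor(n/2) = floor(103/2) = 51
Total = 103 + 5253 + 51
= 5407

5407


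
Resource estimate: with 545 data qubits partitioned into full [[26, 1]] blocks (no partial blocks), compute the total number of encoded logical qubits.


Each code block uses 26 physical qubits for 1 logical qubit(s).
Number of complete blocks = floor(545 / 26) = 20
Logical qubits = 20 * 1
= 20

20


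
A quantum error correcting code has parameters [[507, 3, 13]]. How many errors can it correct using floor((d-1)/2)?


Code parameters: [[507, 3, 13]], distance d = 13.
Number of correctable errors = floor((d-1)/2)
= floor((13 - 1)/2)
= floor(12/2)
= 6

6


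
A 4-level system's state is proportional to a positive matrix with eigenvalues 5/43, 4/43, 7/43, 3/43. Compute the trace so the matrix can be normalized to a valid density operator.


tr(M) = sum of eigenvalues
= 5/43 + 4/43 + 7/43 + 3/43
= 19/43
= 0.4419

0.4419


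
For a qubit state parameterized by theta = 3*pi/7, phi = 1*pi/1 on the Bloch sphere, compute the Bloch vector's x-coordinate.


theta = 1.3464, phi = 3.1416
r_x = sin(theta)*cos(phi) = 0.9749 * -1.0000
r_x = -0.9749

-0.9749


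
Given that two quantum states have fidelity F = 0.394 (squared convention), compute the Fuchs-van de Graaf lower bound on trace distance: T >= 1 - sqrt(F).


Fuchs-van de Graaf (squared-fidelity convention): 1 - sqrt(F) <= T <= sqrt(1 - F).
Lower bound: T >= 1 - sqrt(F)
sqrt(F) = sqrt(0.394) = 0.6277
T >= 1 - 0.6277
T >= 0.3723

0.3723


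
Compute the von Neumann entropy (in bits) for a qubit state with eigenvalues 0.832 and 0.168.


S = -p*log2(p) - (1-p)*log2(1-p)
p = 0.8320, 1-p = 0.1680
= -0.8320 * log2(0.8320) - 0.1680 * log2(0.1680)
= -(-0.2208) - (-0.4323)
= 0.6531

0.6531


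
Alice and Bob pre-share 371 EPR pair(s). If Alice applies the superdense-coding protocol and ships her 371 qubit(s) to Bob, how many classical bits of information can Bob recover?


Superdense coding allows 2 classical bits per shared entangled pair.
371 pair(s) -> 2 * 371 = 742 classical bits

742


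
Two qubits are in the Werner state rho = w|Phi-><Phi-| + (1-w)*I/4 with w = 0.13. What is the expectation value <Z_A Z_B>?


|Phi-> = (|00> - |11>)/sqrt(2)
For the pure Bell state, <Z_A Z_B> = +1 (Bell-state Pauli correlator).
The maximally-mixed part I/4 has tr(I/4 * P tensor P) = 0 for any traceless Pauli P.
So <Z_A Z_B>_rho = w * (+1) + (1 - w) * 0
= 0.13 * (+1)
= 0.1300

0.1300


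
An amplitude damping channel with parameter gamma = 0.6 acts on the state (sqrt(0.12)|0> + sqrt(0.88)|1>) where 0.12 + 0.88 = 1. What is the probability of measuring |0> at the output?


For amplitude damping with parameter gamma on state sqrt(a)|0> + sqrt(b)|1>:
alpha^2 = 0.12, beta^2 = 0.88
P(|0>) = alpha^2 + gamma * beta^2
= 0.12 + 0.6 * 0.88
= 0.12 + 0.5280
= 0.6480

0.6480


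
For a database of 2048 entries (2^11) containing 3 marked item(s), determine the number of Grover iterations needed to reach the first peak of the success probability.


After j Grover iterations the success probability is P(j) = sin^2((2j+1)*theta), where sin(theta) = sqrt(k/N).
N = 2^11 = 2048, k = 3
sin(theta) = sqrt(k/N) = 0.03827327723
theta = arcsin(sqrt(k/N)) = 0.03828262746 rad
P(j) reaches its first maximum when (2j+1)*theta is as close as possible to pi/2, i.e. j = round(pi/(4*theta) - 1/2).
pi/(4*theta) - 1/2 = 20.0158
(For comparison, the common estimate pi/4 * sqrt(N/k) = 20.5208; the exact maximiser is used here.)
Optimal iterations = 20

20


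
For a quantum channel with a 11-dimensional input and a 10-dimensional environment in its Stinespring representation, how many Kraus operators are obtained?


Tracing out the environment in an orthonormal basis {|i>_E} gives Kraus operators K_i = <i|_E U |0>_E.
Number of Kraus operators = dim(H_env) = d_env
= 10

10


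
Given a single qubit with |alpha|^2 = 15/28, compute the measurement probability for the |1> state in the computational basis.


|alpha|^2 = 15/28 = 0.5357
|beta|^2 = 1 - 15/28 = 13/28 = 0.4643
P(|1>) = |beta|^2 = 0.4643

0.4643


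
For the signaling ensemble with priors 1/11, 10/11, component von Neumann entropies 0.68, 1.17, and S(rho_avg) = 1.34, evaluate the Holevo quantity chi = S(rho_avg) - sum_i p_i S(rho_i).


chi = S(rho) - sum_i p_i * S(rho_i)
Weighted entropy = 1/11 * 0.68 + 10/11 * 1.17
= 1.1255
chi = 1.34 - 1.1255
= 0.2145

0.2145


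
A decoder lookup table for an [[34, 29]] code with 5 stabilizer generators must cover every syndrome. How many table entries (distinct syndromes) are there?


Each stabilizer generator gives a binary (+1 or -1) measurement outcome.
With 5 independent generators:
Total syndromes = 2^5
= 32

32


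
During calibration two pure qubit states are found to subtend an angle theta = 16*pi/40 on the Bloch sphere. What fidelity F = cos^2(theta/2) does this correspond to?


For states separated by angle theta on Bloch sphere:
F = cos^2(theta/2)
theta = 16*pi/40 = 1.2566
theta/2 = 0.6283
cos(theta/2) = 0.8090
F = 0.6545

0.6545


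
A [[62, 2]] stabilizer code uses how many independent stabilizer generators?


For an [[n,k]] stabilizer code:
Number of stabilizer generators = n - k
= 62 - 2
= 60

60


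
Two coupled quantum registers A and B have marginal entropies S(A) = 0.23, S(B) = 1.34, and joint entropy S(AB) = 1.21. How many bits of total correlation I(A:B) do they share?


I(A:B) = S(A) + S(B) - S(AB)
= 0.23 + 1.34 - 1.21
= 0.3600

0.3600


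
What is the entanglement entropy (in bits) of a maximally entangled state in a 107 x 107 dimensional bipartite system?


For a maximally entangled state in d x d:
S = log2(d) = log2(107)
= 6.7415

6.7415


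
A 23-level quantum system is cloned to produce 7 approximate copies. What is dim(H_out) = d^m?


Output space = H^(tensor 7) where dim(H) = 23
dim = 23^7
= 529 (after 2 factors)
= 12167 (after 3 factors)
= 279841 (after 4 factors)
= 6436343 (after 5 factors)
= 148035889 (after 6 factors)
= 3404825447 (after 7 factors)
= 3404825447

3404825447


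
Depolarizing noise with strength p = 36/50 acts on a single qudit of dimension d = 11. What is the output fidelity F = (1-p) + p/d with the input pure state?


F = (1-p) + p/d
= (1 - 0.7200) + 0.7200/11
= 0.2800 + 0.0655
= 0.3455

0.3455


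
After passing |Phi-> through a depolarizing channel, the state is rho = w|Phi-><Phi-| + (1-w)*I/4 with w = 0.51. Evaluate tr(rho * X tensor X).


|Phi-> = (|00> - |11>)/sqrt(2)
For the pure Bell state, <X_A X_B> = -1 (Bell-state Pauli correlator).
The maximally-mixed part I/4 has tr(I/4 * P tensor P) = 0 for any traceless Pauli P.
So <X_A X_B>_rho = w * (-1) + (1 - w) * 0
= 0.51 * (-1)
= -0.5100

-0.5100


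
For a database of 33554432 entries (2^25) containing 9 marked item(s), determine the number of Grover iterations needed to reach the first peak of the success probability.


After j Grover iterations the success probability is P(j) = sin^2((2j+1)*theta), where sin(theta) = sqrt(k/N).
N = 2^25 = 33554432, k = 9
sin(theta) = sqrt(k/N) = 0.0005179004745
theta = arcsin(sqrt(k/N)) = 0.0005179004977 rad
P(j) reaches its first maximum when (2j+1)*theta is as close as possible to pi/2, i.e. j = round(pi/(4*theta) - 1/2).
pi/(4*theta) - 1/2 = 1516.0040
(For comparison, the common estimate pi/4 * sqrt(N/k) = 1516.5040; the exact maximiser is used here.)
Optimal iterations = 1516

1516


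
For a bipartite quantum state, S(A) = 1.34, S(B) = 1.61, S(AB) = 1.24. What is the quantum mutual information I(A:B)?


I(A:B) = S(A) + S(B) - S(AB)
= 1.34 + 1.61 - 1.24
= 1.7100

1.7100


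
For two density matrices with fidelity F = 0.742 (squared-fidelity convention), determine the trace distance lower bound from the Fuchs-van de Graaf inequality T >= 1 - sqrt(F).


Fuchs-van de Graaf (squared-fidelity convention): 1 - sqrt(F) <= T <= sqrt(1 - F).
Lower bound: T >= 1 - sqrt(F)
sqrt(F) = sqrt(0.742) = 0.8614
T >= 1 - 0.8614
T >= 0.1386

0.1386


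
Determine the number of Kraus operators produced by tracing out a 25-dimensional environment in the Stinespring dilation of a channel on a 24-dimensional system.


Tracing out the environment in an orthonormal basis {|i>_E} gives Kraus operators K_i = <i|_E U |0>_E.
Number of Kraus operators = dim(H_env) = d_env
= 25

25


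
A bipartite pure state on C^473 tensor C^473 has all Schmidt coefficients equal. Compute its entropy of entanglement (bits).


For a maximally entangled state in d x d:
S = log2(d) = log2(473)
= 8.8857

8.8857


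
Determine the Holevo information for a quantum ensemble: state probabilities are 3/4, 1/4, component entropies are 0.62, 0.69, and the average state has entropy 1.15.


chi = S(rho) - sum_i p_i * S(rho_i)
Weighted entropy = 3/4 * 0.62 + 1/4 * 0.69
= 0.6375
chi = 1.15 - 0.6375
= 0.5125

0.5125


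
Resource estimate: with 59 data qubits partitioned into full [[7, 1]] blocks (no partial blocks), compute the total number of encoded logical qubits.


Each code block uses 7 physical qubits for 1 logical qubit(s).
Number of complete blocks = floor(59 / 7) = 8
Logical qubits = 8 * 1
= 8

8


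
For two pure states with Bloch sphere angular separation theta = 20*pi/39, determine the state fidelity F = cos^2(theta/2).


For states separated by angle theta on Bloch sphere:
F = cos^2(theta/2)
theta = 20*pi/39 = 1.6111
theta/2 = 0.8055
cos(theta/2) = 0.6927
F = 0.4799

0.4799


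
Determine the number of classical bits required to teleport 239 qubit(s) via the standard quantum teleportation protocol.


Quantum teleportation requires 2 classical bits per qubit teleported.
239 qubit(s) -> 2 * 239 = 478 classical bits

478


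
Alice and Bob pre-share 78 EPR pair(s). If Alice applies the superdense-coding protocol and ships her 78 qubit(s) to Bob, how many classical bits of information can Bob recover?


Superdense coding allows 2 classical bits per shared entangled pair.
78 pair(s) -> 2 * 78 = 156 classical bits

156


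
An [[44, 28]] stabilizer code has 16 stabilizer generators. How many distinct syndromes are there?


Each stabilizer generator gives a binary (+1 or -1) measurement outcome.
With 16 independent generators:
Total syndromes = 2^16
= 65536

65536


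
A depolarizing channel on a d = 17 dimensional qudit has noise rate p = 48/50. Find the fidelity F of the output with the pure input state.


F = (1-p) + p/d
= (1 - 0.9600) + 0.9600/17
= 0.0400 + 0.0565
= 0.0965

0.0965


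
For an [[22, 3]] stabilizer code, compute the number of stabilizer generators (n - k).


For an [[n,k]] stabilizer code:
Number of stabilizer generators = n - k
= 22 - 3
= 19

19


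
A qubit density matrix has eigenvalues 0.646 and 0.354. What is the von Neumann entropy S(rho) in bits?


S = -p*log2(p) - (1-p)*log2(1-p)
p = 0.6460, 1-p = 0.3540
= -0.6460 * log2(0.6460) - 0.3540 * log2(0.3540)
= -(-0.4072) - (-0.5304)
= 0.9376

0.9376


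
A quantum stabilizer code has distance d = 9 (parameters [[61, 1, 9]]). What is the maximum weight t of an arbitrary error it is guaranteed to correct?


Code parameters: [[61, 1, 9]], distance d = 9.
Number of correctable errors = floor((d-1)/2)
= floor((9 - 1)/2)
= floor(8/2)
= 4

4


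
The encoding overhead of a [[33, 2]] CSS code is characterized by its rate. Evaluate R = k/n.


Code rate R = k/n
= 2/33
= 0.0606

0.0606


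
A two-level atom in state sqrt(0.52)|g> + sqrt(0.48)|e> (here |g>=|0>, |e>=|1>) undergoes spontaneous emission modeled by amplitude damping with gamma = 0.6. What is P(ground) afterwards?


For amplitude damping with parameter gamma on state sqrt(a)|0> + sqrt(b)|1>:
alpha^2 = 0.52, beta^2 = 0.48
P(|0>) = alpha^2 + gamma * beta^2
= 0.52 + 0.6 * 0.48
= 0.52 + 0.2880
= 0.8080

0.8080
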